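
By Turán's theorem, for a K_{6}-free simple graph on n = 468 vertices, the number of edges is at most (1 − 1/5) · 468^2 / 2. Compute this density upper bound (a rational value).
Turán density bound = (4/5) · 468^2/2 = 438048/5 ≈ 87609.6

Turán's theorem: ex(n, K_{r+1}) is achieved by the complete r-partite Turán graph T(n, r) with parts as balanced as possible, and is at most (1 − 1/r) · n^2/2. For r = 5, n = 468: the density bound is (4/5) · 219024/2 = 438048/5 ≈ 87609.6. The integer-valued extremum is e(T(468, 5)) = 87609, which is strictly less than the density bound 438048/5 since 5 ∤ 468 (the parts of T(468, 5) cannot all be equal).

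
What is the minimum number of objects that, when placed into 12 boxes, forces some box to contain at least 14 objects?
n = (14 − 1)·12 + 1 = 157

By the generalised pigeonhole principle, to guarantee some box contains ≥ r objects we need more than (r − 1) · k objects total. Threshold: n = (r − 1) · k + 1. With r = 14 and k = 12: n = 13 · 12 + 1 = 156 + 1 = 157. For n = 156 = 13 · 12, we can put exactly 13 objects in every box, avoiding 14 in any single one — so 157 is tight.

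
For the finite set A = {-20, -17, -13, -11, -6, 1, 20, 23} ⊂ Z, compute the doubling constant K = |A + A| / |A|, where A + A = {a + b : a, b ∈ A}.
K = |A + A| / |A| = 32/8 = 4

Enumerate A + A = {a + b : a, b ∈ A}. With |A| = 8, there are |A|^2 = 64 ordered sum pairs; collecting distinct values, A + A = {-40, -37, -34, -33, -31, -30, -28, -26, -24, -23, -22, -19, -17, -16, -12, -10, -5, 0, 2, 3, 6, 7, 9, 10, 12, 14, 17, 21, 24, 40, 43, 46}, so |A + A| = 32. Thus K = 32/8 = 4. For comparison, the minimum possible |A + A| over all 8-element sets is 2·8 − 1 = 15 (so min K = 15/8), attained only by arithmetic progressions.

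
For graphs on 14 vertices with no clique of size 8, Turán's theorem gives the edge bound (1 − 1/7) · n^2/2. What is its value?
Turán density bound = (6/7) · 14^2/2 = 84

Turán's theorem: ex(n, K_{r+1}) is achieved by the complete r-partite Turán graph T(n, r) with parts as balanced as possible, and is at most (1 − 1/r) · n^2/2. For r = 7, n = 14: the density bound is (6/7) · 196/2 = 84. Since 7 ∣ 14, the Turán graph T(14, 7) has parts of equal size 2, and its edge count e(T(14, 7)) = 84 attains the density bound exactly.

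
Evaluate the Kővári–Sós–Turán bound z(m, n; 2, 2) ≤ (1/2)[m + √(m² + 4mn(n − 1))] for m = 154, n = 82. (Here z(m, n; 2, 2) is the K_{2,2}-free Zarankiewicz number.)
z(154, 82; 2, 2) ≤ (1/2)[154 + √(154² + 4·154·82·81)] = (1/2)[154 + √4115188] = 1091.2963

Kővári–Sós–Turán: let r_1, ..., r_154 be the row sums and z = Σ r_i the total number of 1s. Each pair of columns can share at most one row with both entries 1 (else a 2×2 all-ones block appears), so Σ_i C(r_i, 2) ≤ C(82, 2) = 3321. By convexity Σ_i C(r_i, 2) ≥ 154·C(z/154, 2) = z(z − 154)/(2·154), giving z² − 154z − 154·82·81 ≤ 0 and hence z ≤ (1/2)[154 + √(23716 + 4·1022868)] = (1/2)[154 + √4115188] ≈ (1/2)(154 + 2028.5926) = 1091.2963.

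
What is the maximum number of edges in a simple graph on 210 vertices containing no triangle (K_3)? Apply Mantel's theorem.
ex(210, K_3) = ⌊210^2/4⌋ = 11025

Mantel (1907): a triangle-free graph on n vertices has at most ⌊n^2/4⌋ edges, with equality for the complete bipartite graph K_{⌊n/2⌋, ⌈n/2⌉}. For n = 210: ⌊210^2/4⌋ = ⌊44100/4⌋ = 11025. The extremal graph is K_{105, 105}, which has 105·105 = 11025 edges.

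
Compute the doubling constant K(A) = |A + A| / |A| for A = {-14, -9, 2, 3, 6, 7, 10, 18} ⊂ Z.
K = |A + A| / |A| = 29/8

Enumerate A + A = {a + b : a, b ∈ A}. With |A| = 8, there are |A|^2 = 64 ordered sum pairs; collecting distinct values, A + A = {-28, -23, -18, -12, -11, -8, -7, -6, -4, -3, -2, 1, 4, 5, 6, 8, 9, 10, 12, 13, 14, 16, 17, 20, 21, 24, 25, 28, 36}, so |A + A| = 29. Thus K = 29/8. For comparison, the minimum possible |A + A| over all 8-element sets is 2·8 − 1 = 15 (so min K = 15/8), attained only by arithmetic progressions.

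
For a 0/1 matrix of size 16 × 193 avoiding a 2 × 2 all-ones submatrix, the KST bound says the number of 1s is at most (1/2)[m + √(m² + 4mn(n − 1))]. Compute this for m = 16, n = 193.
z(16, 193; 2, 2) ≤ (1/2)[16 + √(16² + 4·16·193·192)] = (1/2)[16 + √2371840] = 778.039

Kővári–Sós–Turán: let r_1, ..., r_16 be the row sums and z = Σ r_i the total number of 1s. Each pair of columns can share at most one row with both entries 1 (else a 2×2 all-ones block appears), so Σ_i C(r_i, 2) ≤ C(193, 2) = 18528. By convexity Σ_i C(r_i, 2) ≥ 16·C(z/16, 2) = z(z − 16)/(2·16), giving z² − 16z − 16·193·192 ≤ 0 and hence z ≤ (1/2)[16 + √(256 + 4·592896)] = (1/2)[16 + √2371840] ≈ (1/2)(16 + 1540.0779) = 778.039.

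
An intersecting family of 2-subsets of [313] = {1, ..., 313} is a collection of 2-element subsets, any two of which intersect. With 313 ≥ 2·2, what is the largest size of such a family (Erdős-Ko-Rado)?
max |F| = C(312, 1) = 312

Erdős-Ko-Rado (1961): when n ≥ 2k, max |F| = C(n−1, k−1). The bound is attained by the star {A : i ∈ A} for any fixed i ∈ [n]. Here C(313−1, 2−1) = C(312, 1) = 312.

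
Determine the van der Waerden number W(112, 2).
W(112, 2) = 112 + 1 = 113

A 2-term AP is any pair of integers, so a monochromatic 2-AP exists iff some colour is used at least twice. With 112 colours, the colouring i ↦ i on {1, ..., 112} uses each colour once, avoiding any monochromatic pair, so W(112, 2) > 112. For {1, ..., 113}, pigeonhole forces two integers of the same colour, which form a monochromatic 2-AP. Hence W(112, 2) = 113.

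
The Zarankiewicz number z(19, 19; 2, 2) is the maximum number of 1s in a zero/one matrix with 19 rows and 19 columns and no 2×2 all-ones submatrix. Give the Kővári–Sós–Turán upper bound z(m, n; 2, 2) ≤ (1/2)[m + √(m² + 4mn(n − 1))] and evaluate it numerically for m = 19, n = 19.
z(19, 19; 2, 2) ≤ (1/2)[19 + √(19² + 4·19·19·18)] = (1/2)[19 + √26353] = 90.668

Kővári–Sós–Turán: let r_1, ..., r_19 be the row sums and z = Σ r_i the total number of 1s. Each pair of columns can share at most one row with both entries 1 (else a 2×2 all-ones block appears), so Σ_i C(r_i, 2) ≤ C(19, 2) = 171. By convexity Σ_i C(r_i, 2) ≥ 19·C(z/19, 2) = z(z − 19)/(2·19), giving z² − 19z − 19·19·18 ≤ 0 and hence z ≤ (1/2)[19 + √(361 + 4·6498)] = (1/2)[19 + √26353] ≈ (1/2)(19 + 162.3361) = 90.668.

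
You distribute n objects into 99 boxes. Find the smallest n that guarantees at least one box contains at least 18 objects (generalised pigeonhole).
n = (18 − 1)·99 + 1 = 1684

By the generalised pigeonhole principle, to guarantee some box contains ≥ r objects we need more than (r − 1) · k objects total. Threshold: n = (r − 1) · k + 1. With r = 18 and k = 99: n = 17 · 99 + 1 = 1683 + 1 = 1684. For n = 1683 = 17 · 99, we can put exactly 17 objects in every box, avoiding 18 in any single one — so 1684 is tight.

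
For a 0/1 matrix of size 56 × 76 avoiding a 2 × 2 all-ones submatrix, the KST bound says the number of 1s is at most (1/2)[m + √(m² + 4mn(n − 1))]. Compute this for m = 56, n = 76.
z(56, 76; 2, 2) ≤ (1/2)[56 + √(56² + 4·56·76·75)] = (1/2)[56 + √1279936] = 593.6713

Kővári–Sós–Turán: let r_1, ..., r_56 be the row sums and z = Σ r_i the total number of 1s. Each pair of columns can share at most one row with both entries 1 (else a 2×2 all-ones block appears), so Σ_i C(r_i, 2) ≤ C(76, 2) = 2850. By convexity Σ_i C(r_i, 2) ≥ 56·C(z/56, 2) = z(z − 56)/(2·56), giving z² − 56z − 56·76·75 ≤ 0 and hence z ≤ (1/2)[56 + √(3136 + 4·319200)] = (1/2)[56 + √1279936] ≈ (1/2)(56 + 1131.3426) = 593.6713.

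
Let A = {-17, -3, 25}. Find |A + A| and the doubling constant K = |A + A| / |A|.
K = |A + A| / |A| = 6/3 = 2

Enumerate A + A = {a + b : a, b ∈ A}. With |A| = 3, there are |A|^2 = 9 ordered sum pairs; collecting distinct values, A + A = {-34, -20, -6, 8, 22, 50}, so |A + A| = 6. Thus K = 6/3 = 2. For comparison, the minimum possible |A + A| over all 3-element sets is 2·3 − 1 = 5 (so min K = 5/3), attained only by arithmetic progressions.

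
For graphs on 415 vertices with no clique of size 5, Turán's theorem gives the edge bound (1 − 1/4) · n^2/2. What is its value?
Turán density bound = (3/4) · 415^2/2 = 516675/8 ≈ 64584.375

Turán's theorem: ex(n, K_{r+1}) is achieved by the complete r-partite Turán graph T(n, r) with parts as balanced as possible, and is at most (1 − 1/r) · n^2/2. For r = 4, n = 415: the density bound is (3/4) · 172225/2 = 516675/8 ≈ 64584.375. The integer-valued extremum is e(T(415, 4)) = 64584, which is strictly less than the density bound 516675/8 since 4 ∤ 415 (the parts of T(415, 4) cannot all be equal).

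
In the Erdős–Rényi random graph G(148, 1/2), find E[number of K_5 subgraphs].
E[# K_5] = C(148, 5) · (1/2)^C(5, 2) = 552689424 / 2^10 = 34543089/64 = 539735.765625

For each 5-subset S of vertices (there are C(148, 5) = 552689424 such S), let X_S = 1 if S induces a K_5 (all C(5, 2) = 10 edges present). Then P(X_S = 1) = (1/2)^10 = 1/1024. By linearity of expectation, E[# K_5] = C(148, 5) · (1/2)^10 = 552689424 / 1024 = 34543089/64 = 539735.765625.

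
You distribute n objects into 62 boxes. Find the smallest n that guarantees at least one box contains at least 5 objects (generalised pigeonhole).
n = (5 − 1)·62 + 1 = 249

By the generalised pigeonhole principle, to guarantee some box contains ≥ r objects we need more than (r − 1) · k objects total. Threshold: n = (r − 1) · k + 1. With r = 5 and k = 62: n = 4 · 62 + 1 = 248 + 1 = 249. For n = 248 = 4 · 62, we can put exactly 4 objects in every box, avoiding 5 in any single one — so 249 is tight.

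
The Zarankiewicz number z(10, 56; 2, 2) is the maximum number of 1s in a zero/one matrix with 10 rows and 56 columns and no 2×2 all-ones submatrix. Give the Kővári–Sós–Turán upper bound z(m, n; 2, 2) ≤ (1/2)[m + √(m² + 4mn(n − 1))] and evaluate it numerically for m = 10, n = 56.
z(10, 56; 2, 2) ≤ (1/2)[10 + √(10² + 4·10·56·55)] = (1/2)[10 + √123300] = 180.5705

Kővári–Sós–Turán: let r_1, ..., r_10 be the row sums and z = Σ r_i the total number of 1s. Each pair of columns can share at most one row with both entries 1 (else a 2×2 all-ones block appears), so Σ_i C(r_i, 2) ≤ C(56, 2) = 1540. By convexity Σ_i C(r_i, 2) ≥ 10·C(z/10, 2) = z(z − 10)/(2·10), giving z² − 10z − 10·56·55 ≤ 0 and hence z ≤ (1/2)[10 + √(100 + 4·30800)] = (1/2)[10 + √123300] ≈ (1/2)(10 + 351.141) = 180.5705.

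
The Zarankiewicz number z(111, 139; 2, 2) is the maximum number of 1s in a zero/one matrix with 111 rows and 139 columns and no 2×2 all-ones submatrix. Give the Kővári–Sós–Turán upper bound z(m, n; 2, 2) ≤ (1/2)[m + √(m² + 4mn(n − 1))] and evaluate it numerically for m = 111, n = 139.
z(111, 139; 2, 2) ≤ (1/2)[111 + √(111² + 4·111·139·138)] = (1/2)[111 + √8529129] = 1515.7336

Kővári–Sós–Turán: let r_1, ..., r_111 be the row sums and z = Σ r_i the total number of 1s. Each pair of columns can share at most one row with both entries 1 (else a 2×2 all-ones block appears), so Σ_i C(r_i, 2) ≤ C(139, 2) = 9591. By convexity Σ_i C(r_i, 2) ≥ 111·C(z/111, 2) = z(z − 111)/(2·111), giving z² − 111z − 111·139·138 ≤ 0 and hence z ≤ (1/2)[111 + √(12321 + 4·2129202)] = (1/2)[111 + √8529129] ≈ (1/2)(111 + 2920.4673) = 1515.7336.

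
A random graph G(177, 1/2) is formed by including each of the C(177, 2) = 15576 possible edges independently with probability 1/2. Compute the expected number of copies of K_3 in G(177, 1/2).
E[# K_3] = C(177, 3) · (1/2)^C(3, 2) = 908600 / 2^3 = 113575

For each 3-subset S of vertices (there are C(177, 3) = 908600 such S), let X_S = 1 if S induces a K_3 (all C(3, 2) = 3 edges present). Then P(X_S = 1) = (1/2)^3 = 1/8. By linearity of expectation, E[# K_3] = C(177, 3) · (1/2)^3 = 908600 / 8 = 113575.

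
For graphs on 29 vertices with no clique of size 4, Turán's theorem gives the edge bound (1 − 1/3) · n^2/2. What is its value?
Turán density bound = (2/3) · 29^2/2 = 841/3 ≈ 280.3333

Turán's theorem: ex(n, K_{r+1}) is achieved by the complete r-partite Turán graph T(n, r) with parts as balanced as possible, and is at most (1 − 1/r) · n^2/2. For r = 3, n = 29: the density bound is (2/3) · 841/2 = 841/3 ≈ 280.3333. The integer-valued extremum is e(T(29, 3)) = 280, which is strictly less than the density bound 841/3 since 3 ∤ 29 (the parts of T(29, 3) cannot all be equal).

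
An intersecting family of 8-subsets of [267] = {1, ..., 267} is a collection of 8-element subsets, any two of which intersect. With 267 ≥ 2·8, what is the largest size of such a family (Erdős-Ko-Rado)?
max |F| = C(266, 7) = 17265207256440

The Erdős-Ko-Rado theorem states: for n ≥ 2k, an intersecting family of k-subsets of an n-element set has size at most C(n − 1, k − 1), with equality for 'star' families {A ⊆ [n] : |A| = k, i ∈ A} (fix an element i). For n = 267, k = 8: C(266, 7) = 17265207256440.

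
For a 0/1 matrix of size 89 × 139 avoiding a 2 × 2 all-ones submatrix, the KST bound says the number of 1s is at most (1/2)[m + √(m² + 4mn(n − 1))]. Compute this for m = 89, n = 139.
z(89, 139; 2, 2) ≤ (1/2)[89 + √(89² + 4·89·139·138)] = (1/2)[89 + √6836713] = 1351.8554

Kővári–Sós–Turán: let r_1, ..., r_89 be the row sums and z = Σ r_i the total number of 1s. Each pair of columns can share at most one row with both entries 1 (else a 2×2 all-ones block appears), so Σ_i C(r_i, 2) ≤ C(139, 2) = 9591. By convexity Σ_i C(r_i, 2) ≥ 89·C(z/89, 2) = z(z − 89)/(2·89), giving z² − 89z − 89·139·138 ≤ 0 and hence z ≤ (1/2)[89 + √(7921 + 4·1707198)] = (1/2)[89 + √6836713] ≈ (1/2)(89 + 2614.7109) = 1351.8554.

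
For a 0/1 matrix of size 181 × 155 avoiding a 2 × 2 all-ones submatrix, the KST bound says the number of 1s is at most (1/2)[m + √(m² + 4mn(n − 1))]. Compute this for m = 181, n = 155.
z(181, 155; 2, 2) ≤ (1/2)[181 + √(181² + 4·181·155·154)] = (1/2)[181 + √17314641] = 2171.0433

Kővári–Sós–Turán: let r_1, ..., r_181 be the row sums and z = Σ r_i the total number of 1s. Each pair of columns can share at most one row with both entries 1 (else a 2×2 all-ones block appears), so Σ_i C(r_i, 2) ≤ C(155, 2) = 11935. By convexity Σ_i C(r_i, 2) ≥ 181·C(z/181, 2) = z(z − 181)/(2·181), giving z² − 181z − 181·155·154 ≤ 0 and hence z ≤ (1/2)[181 + √(32761 + 4·4320470)] = (1/2)[181 + √17314641] ≈ (1/2)(181 + 4161.0865) = 2171.0433.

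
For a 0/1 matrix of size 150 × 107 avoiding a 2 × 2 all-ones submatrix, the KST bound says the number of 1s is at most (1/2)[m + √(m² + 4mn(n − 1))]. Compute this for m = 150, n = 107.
z(150, 107; 2, 2) ≤ (1/2)[150 + √(150² + 4·150·107·106)] = (1/2)[150 + √6827700] = 1381.4934

Kővári–Sós–Turán: let r_1, ..., r_150 be the row sums and z = Σ r_i the total number of 1s. Each pair of columns can share at most one row with both entries 1 (else a 2×2 all-ones block appears), so Σ_i C(r_i, 2) ≤ C(107, 2) = 5671. By convexity Σ_i C(r_i, 2) ≥ 150·C(z/150, 2) = z(z − 150)/(2·150), giving z² − 150z − 150·107·106 ≤ 0 and hence z ≤ (1/2)[150 + √(22500 + 4·1701300)] = (1/2)[150 + √6827700] ≈ (1/2)(150 + 2612.9868) = 1381.4934.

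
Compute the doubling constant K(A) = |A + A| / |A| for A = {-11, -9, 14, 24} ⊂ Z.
K = |A + A| / |A| = 10/4 = 5/2

Enumerate A + A = {a + b : a, b ∈ A}. With |A| = 4, there are |A|^2 = 16 ordered sum pairs; collecting distinct values, A + A = {-22, -20, -18, 3, 5, 13, 15, 28, 38, 48}, so |A + A| = 10. Thus K = 10/4 = 5/2. For comparison, the minimum possible |A + A| over all 4-element sets is 2·4 − 1 = 7 (so min K = 7/4), attained only by arithmetic progressions.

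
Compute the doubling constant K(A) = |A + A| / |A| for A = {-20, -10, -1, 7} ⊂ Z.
K = |A + A| / |A| = 10/4 = 5/2

Enumerate A + A = {a + b : a, b ∈ A}. With |A| = 4, there are |A|^2 = 16 ordered sum pairs; collecting distinct values, A + A = {-40, -30, -21, -20, -13, -11, -3, -2, 6, 14}, so |A + A| = 10. Thus K = 10/4 = 5/2. For comparison, the minimum possible |A + A| over all 4-element sets is 2·4 − 1 = 7 (so min K = 7/4), attained only by arithmetic progressions.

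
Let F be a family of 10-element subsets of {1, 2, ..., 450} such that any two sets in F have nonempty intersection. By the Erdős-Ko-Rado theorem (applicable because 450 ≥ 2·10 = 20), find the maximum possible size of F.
max |F| = C(449, 9) = 1885433720689619464

Erdős-Ko-Rado (1961): when n ≥ 2k, max |F| = C(n−1, k−1). The bound is attained by the star {A : i ∈ A} for any fixed i ∈ [n]. Here C(450−1, 10−1) = C(449, 9) = 1885433720689619464.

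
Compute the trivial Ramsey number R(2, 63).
R(2, 63) = 63

R(2, k) = k for all k ≥ 2: in a 2-colouring of K_k, either some edge is red (a red K_2) or all edges are blue (a blue K_k). And K_{62} coloured all-blue has no blue K_63, so R(2, 63) > 62. Hence R(2, 63) = 63.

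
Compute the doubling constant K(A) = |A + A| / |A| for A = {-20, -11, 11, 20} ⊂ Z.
K = |A + A| / |A| = 9/4

Enumerate A + A = {a + b : a, b ∈ A}. With |A| = 4, there are |A|^2 = 16 ordered sum pairs; collecting distinct values, A + A = {-40, -31, -22, -9, 0, 9, 22, 31, 40}, so |A + A| = 9. Thus K = 9/4. For comparison, the minimum possible |A + A| over all 4-element sets is 2·4 − 1 = 7 (so min K = 7/4), attained only by arithmetic progressions.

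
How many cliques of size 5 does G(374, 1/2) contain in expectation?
E[# K_5] = C(374, 5) · (1/2)^C(5, 2) = 59363262574 / 2^10 = 29681631287/512 ≈ 57971936.107422

For each 5-subset S of vertices (there are C(374, 5) = 59363262574 such S), let X_S = 1 if S induces a K_5 (all C(5, 2) = 10 edges present). Then P(X_S = 1) = (1/2)^10 = 1/1024. By linearity of expectation, E[# K_5] = C(374, 5) · (1/2)^10 = 59363262574 / 1024 = 29681631287/512 ≈ 57971936.107422.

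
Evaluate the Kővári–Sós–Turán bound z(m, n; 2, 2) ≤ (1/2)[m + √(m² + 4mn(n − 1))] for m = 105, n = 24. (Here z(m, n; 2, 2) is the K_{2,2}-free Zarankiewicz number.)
z(105, 24; 2, 2) ≤ (1/2)[105 + √(105² + 4·105·24·23)] = (1/2)[105 + √242865] = 298.9067

Kővári–Sós–Turán: let r_1, ..., r_105 be the row sums and z = Σ r_i the total number of 1s. Each pair of columns can share at most one row with both entries 1 (else a 2×2 all-ones block appears), so Σ_i C(r_i, 2) ≤ C(24, 2) = 276. By convexity Σ_i C(r_i, 2) ≥ 105·C(z/105, 2) = z(z − 105)/(2·105), giving z² − 105z − 105·24·23 ≤ 0 and hence z ≤ (1/2)[105 + √(11025 + 4·57960)] = (1/2)[105 + √242865] ≈ (1/2)(105 + 492.8134) = 298.9067.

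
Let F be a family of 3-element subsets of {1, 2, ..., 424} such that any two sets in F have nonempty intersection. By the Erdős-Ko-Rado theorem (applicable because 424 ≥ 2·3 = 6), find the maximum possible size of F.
max |F| = C(423, 2) = 89253

Erdős-Ko-Rado (1961): when n ≥ 2k, max |F| = C(n−1, k−1). The bound is attained by the star {A : i ∈ A} for any fixed i ∈ [n]. Here C(424−1, 3−1) = C(423, 2) = 89253.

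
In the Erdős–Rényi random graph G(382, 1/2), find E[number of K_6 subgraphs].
E[# K_6] = C(382, 6) · (1/2)^C(6, 2) = 4148697778407 / 2^15 ≈ 126608208.569550

For each 6-subset S of vertices (there are C(382, 6) = 4148697778407 such S), let X_S = 1 if S induces a K_6 (all C(6, 2) = 15 edges present). Then P(X_S = 1) = (1/2)^15 = 1/32768. By linearity of expectation, E[# K_6] = C(382, 6) · (1/2)^15 = 4148697778407 / 32768 ≈ 126608208.569550.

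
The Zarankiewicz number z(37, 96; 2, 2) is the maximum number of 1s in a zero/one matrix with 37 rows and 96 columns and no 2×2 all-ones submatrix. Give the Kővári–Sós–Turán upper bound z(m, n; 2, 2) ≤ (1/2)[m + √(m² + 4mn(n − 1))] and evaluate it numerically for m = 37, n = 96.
z(37, 96; 2, 2) ≤ (1/2)[37 + √(37² + 4·37·96·95)] = (1/2)[37 + √1351129] = 599.6904

Kővári–Sós–Turán: let r_1, ..., r_37 be the row sums and z = Σ r_i the total number of 1s. Each pair of columns can share at most one row with both entries 1 (else a 2×2 all-ones block appears), so Σ_i C(r_i, 2) ≤ C(96, 2) = 4560. By convexity Σ_i C(r_i, 2) ≥ 37·C(z/37, 2) = z(z − 37)/(2·37), giving z² − 37z − 37·96·95 ≤ 0 and hence z ≤ (1/2)[37 + √(1369 + 4·337440)] = (1/2)[37 + √1351129] ≈ (1/2)(37 + 1162.3807) = 599.6904.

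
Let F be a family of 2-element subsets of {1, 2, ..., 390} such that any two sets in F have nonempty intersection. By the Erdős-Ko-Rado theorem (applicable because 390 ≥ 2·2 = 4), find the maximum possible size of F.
max |F| = C(389, 1) = 389

Erdős-Ko-Rado (1961): when n ≥ 2k, max |F| = C(n−1, k−1). The bound is attained by the star {A : i ∈ A} for any fixed i ∈ [n]. Here C(390−1, 2−1) = C(389, 1) = 389.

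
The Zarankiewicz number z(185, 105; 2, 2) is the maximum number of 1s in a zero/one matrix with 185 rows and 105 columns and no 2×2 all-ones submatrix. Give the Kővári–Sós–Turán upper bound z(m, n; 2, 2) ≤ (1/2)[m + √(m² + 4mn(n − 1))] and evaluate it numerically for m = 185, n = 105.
z(185, 105; 2, 2) ≤ (1/2)[185 + √(185² + 4·185·105·104)] = (1/2)[185 + √8115025] = 1516.8441

Kővári–Sós–Turán: let r_1, ..., r_185 be the row sums and z = Σ r_i the total number of 1s. Each pair of columns can share at most one row with both entries 1 (else a 2×2 all-ones block appears), so Σ_i C(r_i, 2) ≤ C(105, 2) = 5460. By convexity Σ_i C(r_i, 2) ≥ 185·C(z/185, 2) = z(z − 185)/(2·185), giving z² − 185z − 185·105·104 ≤ 0 and hence z ≤ (1/2)[185 + √(34225 + 4·2020200)] = (1/2)[185 + √8115025] ≈ (1/2)(185 + 2848.6883) = 1516.8441.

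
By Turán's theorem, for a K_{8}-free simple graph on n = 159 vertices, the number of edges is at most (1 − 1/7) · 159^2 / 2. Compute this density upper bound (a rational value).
Turán density bound = (6/7) · 159^2/2 = 75843/7 ≈ 10834.7143

Turán's theorem: ex(n, K_{r+1}) is achieved by the complete r-partite Turán graph T(n, r) with parts as balanced as possible, and is at most (1 − 1/r) · n^2/2. For r = 7, n = 159: the density bound is (6/7) · 25281/2 = 75843/7 ≈ 10834.7143. The integer-valued extremum is e(T(159, 7)) = 10834, which is strictly less than the density bound 75843/7 since 7 ∤ 159 (the parts of T(159, 7) cannot all be equal).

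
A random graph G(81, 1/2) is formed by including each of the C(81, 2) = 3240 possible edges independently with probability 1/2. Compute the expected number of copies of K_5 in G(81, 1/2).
E[# K_5] = C(81, 5) · (1/2)^C(5, 2) = 25621596 / 2^10 = 6405399/256 ≈ 25021.089844

For each 5-subset S of vertices (there are C(81, 5) = 25621596 such S), let X_S = 1 if S induces a K_5 (all C(5, 2) = 10 edges present). Then P(X_S = 1) = (1/2)^10 = 1/1024. By linearity of expectation, E[# K_5] = C(81, 5) · (1/2)^10 = 25621596 / 1024 = 6405399/256 ≈ 25021.089844.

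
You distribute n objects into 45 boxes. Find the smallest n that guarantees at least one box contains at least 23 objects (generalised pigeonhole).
n = (23 − 1)·45 + 1 = 991

By the generalised pigeonhole principle, to guarantee some box contains ≥ r objects we need more than (r − 1) · k objects total. Threshold: n = (r − 1) · k + 1. With r = 23 and k = 45: n = 22 · 45 + 1 = 990 + 1 = 991. For n = 990 = 22 · 45, we can put exactly 22 objects in every box, avoiding 23 in any single one — so 991 is tight.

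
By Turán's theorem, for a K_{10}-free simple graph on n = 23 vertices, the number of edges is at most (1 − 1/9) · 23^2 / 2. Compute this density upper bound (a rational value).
Turán density bound = (8/9) · 23^2/2 = 2116/9 ≈ 235.1111

Turán's theorem: ex(n, K_{r+1}) is achieved by the complete r-partite Turán graph T(n, r) with parts as balanced as possible, and is at most (1 − 1/r) · n^2/2. For r = 9, n = 23: the density bound is (8/9) · 529/2 = 2116/9 ≈ 235.1111. The integer-valued extremum is e(T(23, 9)) = 234, which is strictly less than the density bound 2116/9 since 9 ∤ 23 (the parts of T(23, 9) cannot all be equal).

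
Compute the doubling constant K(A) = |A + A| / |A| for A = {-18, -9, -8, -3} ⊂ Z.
K = |A + A| / |A| = 10/4 = 5/2

Enumerate A + A = {a + b : a, b ∈ A}. With |A| = 4, there are |A|^2 = 16 ordered sum pairs; collecting distinct values, A + A = {-36, -27, -26, -21, -18, -17, -16, -12, -11, -6}, so |A + A| = 10. Thus K = 10/4 = 5/2. For comparison, the minimum possible |A + A| over all 4-element sets is 2·4 − 1 = 7 (so min K = 7/4), attained only by arithmetic progressions.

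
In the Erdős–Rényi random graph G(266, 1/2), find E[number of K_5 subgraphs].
E[# K_5] = C(266, 5) · (1/2)^C(5, 2) = 10685804668 / 2^10 = 2671451167/256 ≈ 10435356.121094

For each 5-subset S of vertices (there are C(266, 5) = 10685804668 such S), let X_S = 1 if S induces a K_5 (all C(5, 2) = 10 edges present). Then P(X_S = 1) = (1/2)^10 = 1/1024. By linearity of expectation, E[# K_5] = C(266, 5) · (1/2)^10 = 10685804668 / 1024 = 2671451167/256 ≈ 10435356.121094.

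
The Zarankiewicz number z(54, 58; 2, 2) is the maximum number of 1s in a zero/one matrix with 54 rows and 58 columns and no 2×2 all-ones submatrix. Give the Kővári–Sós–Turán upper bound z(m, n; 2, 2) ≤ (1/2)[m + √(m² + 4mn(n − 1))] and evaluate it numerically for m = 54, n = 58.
z(54, 58; 2, 2) ≤ (1/2)[54 + √(54² + 4·54·58·57)] = (1/2)[54 + √717012] = 450.3828

Kővári–Sós–Turán: let r_1, ..., r_54 be the row sums and z = Σ r_i the total number of 1s. Each pair of columns can share at most one row with both entries 1 (else a 2×2 all-ones block appears), so Σ_i C(r_i, 2) ≤ C(58, 2) = 1653. By convexity Σ_i C(r_i, 2) ≥ 54·C(z/54, 2) = z(z − 54)/(2·54), giving z² − 54z − 54·58·57 ≤ 0 and hence z ≤ (1/2)[54 + √(2916 + 4·178524)] = (1/2)[54 + √717012] ≈ (1/2)(54 + 846.7656) = 450.3828.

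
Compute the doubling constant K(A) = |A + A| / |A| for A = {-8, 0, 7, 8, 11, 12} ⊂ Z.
K = |A + A| / |A| = 19/6

Enumerate A + A = {a + b : a, b ∈ A}. With |A| = 6, there are |A|^2 = 36 ordered sum pairs; collecting distinct values, A + A = {-16, -8, -1, 0, 3, 4, 7, 8, 11, 12, 14, 15, 16, 18, 19, 20, 22, 23, 24}, so |A + A| = 19. Thus K = 19/6. For comparison, the minimum possible |A + A| over all 6-element sets is 2·6 − 1 = 11 (so min K = 11/6), attained only by arithmetic progressions.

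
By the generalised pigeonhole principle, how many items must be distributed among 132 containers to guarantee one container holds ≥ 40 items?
n = (40 − 1)·132 + 1 = 5149

By the generalised pigeonhole principle, to guarantee some box contains ≥ r objects we need more than (r − 1) · k objects total. Threshold: n = (r − 1) · k + 1. With r = 40 and k = 132: n = 39 · 132 + 1 = 5148 + 1 = 5149. For n = 5148 = 39 · 132, we can put exactly 39 objects in every box, avoiding 40 in any single one — so 5149 is tight.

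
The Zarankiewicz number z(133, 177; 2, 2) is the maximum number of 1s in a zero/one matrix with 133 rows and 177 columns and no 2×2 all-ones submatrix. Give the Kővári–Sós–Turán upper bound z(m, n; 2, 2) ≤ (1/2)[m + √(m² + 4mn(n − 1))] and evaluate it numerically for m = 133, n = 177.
z(133, 177; 2, 2) ≤ (1/2)[133 + √(133² + 4·133·177·176)] = (1/2)[133 + √16590553] = 2103.0751

Kővári–Sós–Turán: let r_1, ..., r_133 be the row sums and z = Σ r_i the total number of 1s. Each pair of columns can share at most one row with both entries 1 (else a 2×2 all-ones block appears), so Σ_i C(r_i, 2) ≤ C(177, 2) = 15576. By convexity Σ_i C(r_i, 2) ≥ 133·C(z/133, 2) = z(z − 133)/(2·133), giving z² − 133z − 133·177·176 ≤ 0 and hence z ≤ (1/2)[133 + √(17689 + 4·4143216)] = (1/2)[133 + √16590553] ≈ (1/2)(133 + 4073.1503) = 2103.0751.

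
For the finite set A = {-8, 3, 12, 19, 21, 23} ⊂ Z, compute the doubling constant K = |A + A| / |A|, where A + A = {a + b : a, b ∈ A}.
K = |A + A| / |A| = 18/6 = 3

Enumerate A + A = {a + b : a, b ∈ A}. With |A| = 6, there are |A|^2 = 36 ordered sum pairs; collecting distinct values, A + A = {-16, -5, 4, 6, 11, 13, 15, 22, 24, 26, 31, 33, 35, 38, 40, 42, 44, 46}, so |A + A| = 18. Thus K = 18/6 = 3. For comparison, the minimum possible |A + A| over all 6-element sets is 2·6 − 1 = 11 (so min K = 11/6), attained only by arithmetic progressions.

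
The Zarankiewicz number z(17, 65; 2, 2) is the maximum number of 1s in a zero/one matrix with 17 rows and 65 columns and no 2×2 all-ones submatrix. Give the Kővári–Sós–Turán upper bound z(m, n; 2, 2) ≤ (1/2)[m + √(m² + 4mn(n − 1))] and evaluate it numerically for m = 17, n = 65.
z(17, 65; 2, 2) ≤ (1/2)[17 + √(17² + 4·17·65·64)] = (1/2)[17 + √283169] = 274.5681

Kővári–Sós–Turán: let r_1, ..., r_17 be the row sums and z = Σ r_i the total number of 1s. Each pair of columns can share at most one row with both entries 1 (else a 2×2 all-ones block appears), so Σ_i C(r_i, 2) ≤ C(65, 2) = 2080. By convexity Σ_i C(r_i, 2) ≥ 17·C(z/17, 2) = z(z − 17)/(2·17), giving z² − 17z − 17·65·64 ≤ 0 and hence z ≤ (1/2)[17 + √(289 + 4·70720)] = (1/2)[17 + √283169] ≈ (1/2)(17 + 532.1363) = 274.5681.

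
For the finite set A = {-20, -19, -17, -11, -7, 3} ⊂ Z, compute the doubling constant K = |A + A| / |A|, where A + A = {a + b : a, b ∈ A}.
K = |A + A| / |A| = 20/6 = 10/3

Enumerate A + A = {a + b : a, b ∈ A}. With |A| = 6, there are |A|^2 = 36 ordered sum pairs; collecting distinct values, A + A = {-40, -39, -38, -37, -36, -34, -31, -30, -28, -27, -26, -24, -22, -18, -17, -16, -14, -8, -4, 6}, so |A + A| = 20. Thus K = 20/6 = 10/3. For comparison, the minimum possible |A + A| over all 6-element sets is 2·6 − 1 = 11 (so min K = 11/6), attained only by arithmetic progressions.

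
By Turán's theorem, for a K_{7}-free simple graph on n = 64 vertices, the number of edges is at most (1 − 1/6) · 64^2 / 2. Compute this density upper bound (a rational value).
Turán density bound = (5/6) · 64^2/2 = 5120/3 ≈ 1706.6667

Turán's theorem: ex(n, K_{r+1}) is achieved by the complete r-partite Turán graph T(n, r) with parts as balanced as possible, and is at most (1 − 1/r) · n^2/2. For r = 6, n = 64: the density bound is (5/6) · 4096/2 = 5120/3 ≈ 1706.6667. The integer-valued extremum is e(T(64, 6)) = 1706, which is strictly less than the density bound 5120/3 since 6 ∤ 64 (the parts of T(64, 6) cannot all be equal).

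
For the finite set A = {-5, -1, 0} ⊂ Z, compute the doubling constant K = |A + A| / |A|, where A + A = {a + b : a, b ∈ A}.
K = |A + A| / |A| = 6/3 = 2

Enumerate A + A = {a + b : a, b ∈ A}. With |A| = 3, there are |A|^2 = 9 ordered sum pairs; collecting distinct values, A + A = {-10, -6, -5, -2, -1, 0}, so |A + A| = 6. Thus K = 6/3 = 2. For comparison, the minimum possible |A + A| over all 3-element sets is 2·3 − 1 = 5 (so min K = 5/3), attained only by arithmetic progressions.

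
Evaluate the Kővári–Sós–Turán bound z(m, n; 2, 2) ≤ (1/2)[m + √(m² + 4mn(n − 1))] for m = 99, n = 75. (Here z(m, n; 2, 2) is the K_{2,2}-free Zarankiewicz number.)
z(99, 75; 2, 2) ≤ (1/2)[99 + √(99² + 4·99·75·74)] = (1/2)[99 + √2207601] = 792.3999

Kővári–Sós–Turán: let r_1, ..., r_99 be the row sums and z = Σ r_i the total number of 1s. Each pair of columns can share at most one row with both entries 1 (else a 2×2 all-ones block appears), so Σ_i C(r_i, 2) ≤ C(75, 2) = 2775. By convexity Σ_i C(r_i, 2) ≥ 99·C(z/99, 2) = z(z − 99)/(2·99), giving z² − 99z − 99·75·74 ≤ 0 and hence z ≤ (1/2)[99 + √(9801 + 4·549450)] = (1/2)[99 + √2207601] ≈ (1/2)(99 + 1485.7998) = 792.3999.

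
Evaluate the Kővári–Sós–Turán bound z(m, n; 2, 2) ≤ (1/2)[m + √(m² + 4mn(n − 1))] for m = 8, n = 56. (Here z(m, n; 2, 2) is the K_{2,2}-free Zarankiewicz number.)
z(8, 56; 2, 2) ≤ (1/2)[8 + √(8² + 4·8·56·55)] = (1/2)[8 + √98624] = 161.0223

Kővári–Sós–Turán: let r_1, ..., r_8 be the row sums and z = Σ r_i the total number of 1s. Each pair of columns can share at most one row with both entries 1 (else a 2×2 all-ones block appears), so Σ_i C(r_i, 2) ≤ C(56, 2) = 1540. By convexity Σ_i C(r_i, 2) ≥ 8·C(z/8, 2) = z(z − 8)/(2·8), giving z² − 8z − 8·56·55 ≤ 0 and hence z ≤ (1/2)[8 + √(64 + 4·24640)] = (1/2)[8 + √98624] ≈ (1/2)(8 + 314.0446) = 161.0223.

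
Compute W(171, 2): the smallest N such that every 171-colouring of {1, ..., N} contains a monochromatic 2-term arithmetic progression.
W(171, 2) = 171 + 1 = 172

A 2-term AP is any pair of integers, so a monochromatic 2-AP exists iff some colour is used at least twice. With 171 colours, the colouring i ↦ i on {1, ..., 171} uses each colour once, avoiding any monochromatic pair, so W(171, 2) > 171. For {1, ..., 172}, pigeonhole forces two integers of the same colour, which form a monochromatic 2-AP. Hence W(171, 2) = 172.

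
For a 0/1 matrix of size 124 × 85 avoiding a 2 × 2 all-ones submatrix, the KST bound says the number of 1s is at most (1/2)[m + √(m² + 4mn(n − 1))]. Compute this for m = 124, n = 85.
z(124, 85; 2, 2) ≤ (1/2)[124 + √(124² + 4·124·85·84)] = (1/2)[124 + √3556816] = 1004.9761

Kővári–Sós–Turán: let r_1, ..., r_124 be the row sums and z = Σ r_i the total number of 1s. Each pair of columns can share at most one row with both entries 1 (else a 2×2 all-ones block appears), so Σ_i C(r_i, 2) ≤ C(85, 2) = 3570. By convexity Σ_i C(r_i, 2) ≥ 124·C(z/124, 2) = z(z − 124)/(2·124), giving z² − 124z − 124·85·84 ≤ 0 and hence z ≤ (1/2)[124 + √(15376 + 4·885360)] = (1/2)[124 + √3556816] ≈ (1/2)(124 + 1885.9523) = 1004.9761.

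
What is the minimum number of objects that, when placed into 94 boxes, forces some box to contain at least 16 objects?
n = (16 − 1)·94 + 1 = 1411

By the generalised pigeonhole principle, to guarantee some box contains ≥ r objects we need more than (r − 1) · k objects total. Threshold: n = (r − 1) · k + 1. With r = 16 and k = 94: n = 15 · 94 + 1 = 1410 + 1 = 1411. For n = 1410 = 15 · 94, we can put exactly 15 objects in every box, avoiding 16 in any single one — so 1411 is tight.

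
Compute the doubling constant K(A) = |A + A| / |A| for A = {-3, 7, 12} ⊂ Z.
K = |A + A| / |A| = 6/3 = 2

Enumerate A + A = {a + b : a, b ∈ A}. With |A| = 3, there are |A|^2 = 9 ordered sum pairs; collecting distinct values, A + A = {-6, 4, 9, 14, 19, 24}, so |A + A| = 6. Thus K = 6/3 = 2. For comparison, the minimum possible |A + A| over all 3-element sets is 2·3 − 1 = 5 (so min K = 5/3), attained only by arithmetic progressions.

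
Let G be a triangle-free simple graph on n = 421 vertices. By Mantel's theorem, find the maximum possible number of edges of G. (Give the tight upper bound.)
ex(421, K_3) = ⌊421^2/4⌋ = 44310

Mantel (1907): a triangle-free graph on n vertices has at most ⌊n^2/4⌋ edges, with equality for the complete bipartite graph K_{⌊n/2⌋, ⌈n/2⌉}. For n = 421: ⌊421^2/4⌋ = ⌊177241/4⌋ = 44310. The extremal graph is K_{210, 211}, which has 210·211 = 44310 edges.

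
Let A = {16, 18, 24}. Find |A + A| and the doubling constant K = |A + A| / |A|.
K = |A + A| / |A| = 6/3 = 2

Enumerate A + A = {a + b : a, b ∈ A}. With |A| = 3, there are |A|^2 = 9 ordered sum pairs; collecting distinct values, A + A = {32, 34, 36, 40, 42, 48}, so |A + A| = 6. Thus K = 6/3 = 2. For comparison, the minimum possible |A + A| over all 3-element sets is 2·3 − 1 = 5 (so min K = 5/3), attained only by arithmetic progressions.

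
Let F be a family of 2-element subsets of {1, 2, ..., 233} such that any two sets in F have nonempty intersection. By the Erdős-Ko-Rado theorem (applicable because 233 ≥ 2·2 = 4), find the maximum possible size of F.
max |F| = C(232, 1) = 232

Erdős-Ko-Rado (1961): when n ≥ 2k, max |F| = C(n−1, k−1). The bound is attained by the star {A : i ∈ A} for any fixed i ∈ [n]. Here C(233−1, 2−1) = C(232, 1) = 232.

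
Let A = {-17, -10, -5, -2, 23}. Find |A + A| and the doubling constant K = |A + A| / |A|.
K = |A + A| / |A| = 15/5 = 3

Enumerate A + A = {a + b : a, b ∈ A}. With |A| = 5, there are |A|^2 = 25 ordered sum pairs; collecting distinct values, A + A = {-34, -27, -22, -20, -19, -15, -12, -10, -7, -4, 6, 13, 18, 21, 46}, so |A + A| = 15. Thus K = 15/5 = 3. For comparison, the minimum possible |A + A| over all 5-element sets is 2·5 − 1 = 9 (so min K = 9/5), attained only by arithmetic progressions.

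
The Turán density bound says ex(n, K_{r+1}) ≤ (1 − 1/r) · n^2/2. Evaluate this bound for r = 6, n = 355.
Turán density bound = (5/6) · 355^2/2 = 630125/12 ≈ 52510.4167

Turán's theorem: ex(n, K_{r+1}) is achieved by the complete r-partite Turán graph T(n, r) with parts as balanced as possible, and is at most (1 − 1/r) · n^2/2. For r = 6, n = 355: the density bound is (5/6) · 126025/2 = 630125/12 ≈ 52510.4167. The integer-valued extremum is e(T(355, 6)) = 52510, which is strictly less than the density bound 630125/12 since 6 ∤ 355 (the parts of T(355, 6) cannot all be equal).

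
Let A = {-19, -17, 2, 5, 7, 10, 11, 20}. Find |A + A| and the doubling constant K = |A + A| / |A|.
K = |A + A| / |A| = 33/8

Enumerate A + A = {a + b : a, b ∈ A}. With |A| = 8, there are |A|^2 = 64 ordered sum pairs; collecting distinct values, A + A = {-38, -36, -34, -17, -15, -14, -12, -10, -9, -8, -7, -6, 1, 3, 4, 7, 9, 10, 12, 13, 14, 15, 16, 17, 18, 20, 21, 22, 25, 27, 30, 31, 40}, so |A + A| = 33. Thus K = 33/8. For comparison, the minimum possible |A + A| over all 8-element sets is 2·8 − 1 = 15 (so min K = 15/8), attained only by arithmetic progressions.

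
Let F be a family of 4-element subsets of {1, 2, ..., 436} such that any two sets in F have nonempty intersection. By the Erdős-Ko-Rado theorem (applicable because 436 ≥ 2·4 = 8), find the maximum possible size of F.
max |F| = C(435, 3) = 13624345

Erdős-Ko-Rado (1961): when n ≥ 2k, max |F| = C(n−1, k−1). The bound is attained by the star {A : i ∈ A} for any fixed i ∈ [n]. Here C(436−1, 4−1) = C(435, 3) = 13624345.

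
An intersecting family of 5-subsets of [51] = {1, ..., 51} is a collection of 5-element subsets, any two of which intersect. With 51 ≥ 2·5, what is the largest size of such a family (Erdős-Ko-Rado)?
max |F| = C(50, 4) = 230300

Erdős-Ko-Rado (1961): when n ≥ 2k, max |F| = C(n−1, k−1). The bound is attained by the star {A : i ∈ A} for any fixed i ∈ [n]. Here C(51−1, 5−1) = C(50, 4) = 230300.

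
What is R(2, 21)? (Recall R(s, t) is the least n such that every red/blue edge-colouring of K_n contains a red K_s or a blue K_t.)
R(2, 21) = 21

R(2, k) = k for all k ≥ 2: in a 2-colouring of K_k, either some edge is red (a red K_2) or all edges are blue (a blue K_k). And K_{20} coloured all-blue has no blue K_21, so R(2, 21) > 20. Hence R(2, 21) = 21.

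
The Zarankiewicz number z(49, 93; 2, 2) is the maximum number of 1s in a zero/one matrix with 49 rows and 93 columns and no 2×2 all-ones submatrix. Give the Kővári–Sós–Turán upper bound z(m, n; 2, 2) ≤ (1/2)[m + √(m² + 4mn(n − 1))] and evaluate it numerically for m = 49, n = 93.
z(49, 93; 2, 2) ≤ (1/2)[49 + √(49² + 4·49·93·92)] = (1/2)[49 + √1679377] = 672.4539

Kővári–Sós–Turán: let r_1, ..., r_49 be the row sums and z = Σ r_i the total number of 1s. Each pair of columns can share at most one row with both entries 1 (else a 2×2 all-ones block appears), so Σ_i C(r_i, 2) ≤ C(93, 2) = 4278. By convexity Σ_i C(r_i, 2) ≥ 49·C(z/49, 2) = z(z − 49)/(2·49), giving z² − 49z − 49·93·92 ≤ 0 and hence z ≤ (1/2)[49 + √(2401 + 4·419244)] = (1/2)[49 + √1679377] ≈ (1/2)(49 + 1295.9078) = 672.4539.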